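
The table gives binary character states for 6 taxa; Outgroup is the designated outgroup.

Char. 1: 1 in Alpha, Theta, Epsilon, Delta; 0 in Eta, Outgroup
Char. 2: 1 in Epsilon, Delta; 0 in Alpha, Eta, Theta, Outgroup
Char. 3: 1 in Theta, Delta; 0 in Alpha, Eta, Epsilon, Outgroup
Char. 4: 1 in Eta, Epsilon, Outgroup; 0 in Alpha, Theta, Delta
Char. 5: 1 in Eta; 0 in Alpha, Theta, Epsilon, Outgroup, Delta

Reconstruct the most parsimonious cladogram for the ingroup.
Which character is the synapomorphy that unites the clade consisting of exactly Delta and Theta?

Character polarity is set by the outgroup: the derived state is whichever differs from the outgroup's state, so for Char. 4 the derived state is '0', and for the remaining characters it is '1'.
Char. 1: derived state '1' in Alpha, Delta, Epsilon, and Theta only — synapomorphy for {Alpha, Delta, Epsilon, Theta}.
Char. 2 groups Delta and Epsilon, which is incompatible with the clades supported by the remaining characters; treating it as convergent (homoplasy) costs fewer steps than any alternative tree.
Only Delta and Theta show the derived state '1' for Char. 3, supporting them as a clade.
Only Alpha, Delta, and Theta show the derived state '0' for Char. 4, supporting them as a clade.
Char. 5: derived state '1' in Eta only — an autapomorphy, so it tells us nothing about relationships among taxa.
Most parsimonious ingroup topology: ((Epsilon,(Alpha,(Theta,Delta))),Eta).
The clade {Delta, Theta} is supported by Char. 3: its derived state '1' occurs in exactly those taxa and in no other taxon (including the outgroup).

Char. 3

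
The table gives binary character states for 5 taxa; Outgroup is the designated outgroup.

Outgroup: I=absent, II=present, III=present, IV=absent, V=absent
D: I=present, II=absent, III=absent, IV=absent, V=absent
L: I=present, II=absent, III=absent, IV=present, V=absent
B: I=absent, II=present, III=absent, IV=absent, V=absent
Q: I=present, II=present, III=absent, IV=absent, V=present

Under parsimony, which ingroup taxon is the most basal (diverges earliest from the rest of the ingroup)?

Character polarity is set by the outgroup: the derived state is whichever differs from the outgroup's state, so for II, III the derived state is 'absent', and for the remaining characters it is 'present'.
I: derived state 'present' in D, L, and Q only — synapomorphy for {D, L, Q}.
II (derived state 'absent') is shared by D and L — a synapomorphy uniting that clade.
All ingroup taxa share the derived state 'absent' for III; it defines the ingroup but does not resolve relationships within it.
IV (derived state 'present') is unique to L (autapomorphy; uninformative for grouping).
V (derived state 'present') is unique to Q (autapomorphy; uninformative for grouping).
Most parsimonious ingroup topology: (((D,L),Q),B).
B is sister to the clade containing all other ingroup taxa, so it is the earliest-diverging (most basal) ingroup lineage.

B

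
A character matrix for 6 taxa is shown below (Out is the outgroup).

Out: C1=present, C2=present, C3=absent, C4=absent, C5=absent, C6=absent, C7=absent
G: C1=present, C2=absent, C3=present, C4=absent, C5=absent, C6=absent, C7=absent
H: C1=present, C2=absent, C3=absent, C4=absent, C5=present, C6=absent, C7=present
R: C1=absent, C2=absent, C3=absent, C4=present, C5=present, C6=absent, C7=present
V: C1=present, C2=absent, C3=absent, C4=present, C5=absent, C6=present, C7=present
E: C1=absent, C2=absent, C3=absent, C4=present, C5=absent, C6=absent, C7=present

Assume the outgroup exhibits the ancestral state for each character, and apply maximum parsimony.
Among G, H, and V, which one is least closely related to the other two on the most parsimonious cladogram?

G

Character polarity is set by the outgroup: the derived state is whichever differs from the outgroup's state, so for C1, C2 the derived state is 'absent', and for the remaining characters it is 'present'.
C1: derived state 'absent' in E and R only — synapomorphy for {E, R}.
C2 (derived state 'absent') is shared by all ingroup taxa — unites the whole ingroup.
C3: derived state 'present' in G only — an autapomorphy, so it tells us nothing about relationships among taxa.
C4: derived state 'present' in E, R, and V only — synapomorphy for {E, R, V}.
C5 groups H and R, which is incompatible with the clades supported by the remaining characters; treating it as convergent (homoplasy) costs fewer steps than any alternative tree.
C6 (derived state 'present') is unique to V (autapomorphy; uninformative for grouping).
C7: derived state 'present' in E, H, R, and V only — synapomorphy for {E, H, R, V}.
Most parsimonious ingroup topology: (G,(H,((R,E),V))).
V and H share a more recent common ancestor with each other than either does with G, so G is the least closely related of the three.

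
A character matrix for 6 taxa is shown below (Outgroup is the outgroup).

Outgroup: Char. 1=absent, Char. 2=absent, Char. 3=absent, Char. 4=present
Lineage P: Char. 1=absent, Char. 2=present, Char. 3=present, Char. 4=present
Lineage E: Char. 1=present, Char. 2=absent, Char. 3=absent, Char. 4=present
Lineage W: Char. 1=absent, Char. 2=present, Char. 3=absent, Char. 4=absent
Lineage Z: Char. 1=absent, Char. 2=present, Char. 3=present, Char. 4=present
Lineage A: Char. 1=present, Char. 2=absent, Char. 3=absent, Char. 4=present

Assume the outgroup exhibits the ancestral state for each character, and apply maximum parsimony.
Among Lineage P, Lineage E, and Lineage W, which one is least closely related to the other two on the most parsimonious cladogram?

Lineage E

Character polarity is set by the outgroup: the derived state is whichever differs from the outgroup's state, so for Char. 4 the derived state is 'absent', and for the remaining characters it is 'present'.
Only Lineage A and Lineage E show the derived state 'present' for Char. 1, supporting them as a clade.
Char. 2 (derived state 'present') is shared by Lineage P, Lineage W, and Lineage Z — a synapomorphy uniting that clade.
Char. 3: derived state 'present' in Lineage P and Lineage Z only — synapomorphy for {Lineage P, Lineage Z}.
Char. 4 (derived state 'absent') is unique to Lineage W (autapomorphy; uninformative for grouping).
Most parsimonious ingroup topology: (((Lineage P,Lineage Z),Lineage W),(Lineage E,Lineage A)).
Lineage W and Lineage P share a more recent common ancestor with each other than either does with Lineage E, so Lineage E is the least closely related of the three.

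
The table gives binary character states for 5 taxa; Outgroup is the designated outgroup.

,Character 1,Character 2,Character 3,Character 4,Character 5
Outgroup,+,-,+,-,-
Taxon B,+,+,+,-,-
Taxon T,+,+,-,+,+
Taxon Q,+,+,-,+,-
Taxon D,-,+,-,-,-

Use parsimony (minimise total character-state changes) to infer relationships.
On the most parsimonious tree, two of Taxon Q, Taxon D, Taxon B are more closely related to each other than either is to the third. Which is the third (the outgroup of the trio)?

Taxon B

Character polarity is set by the outgroup: the derived state is whichever differs from the outgroup's state, so for Character 1, Character 3 the derived state is '-', and for the remaining characters it is '+'.
Character 1: derived state '-' in Taxon D only — an autapomorphy, so it tells us nothing about relationships among taxa.
All ingroup taxa share the derived state '+' for Character 2; it defines the ingroup but does not resolve relationships within it.
Only Taxon D, Taxon Q, and Taxon T show the derived state '-' for Character 3, supporting them as a clade.
Only Taxon Q and Taxon T show the derived state '+' for Character 4, supporting them as a clade.
Character 5: derived state '+' in Taxon T only — an autapomorphy, so it tells us nothing about relationships among taxa.
Most parsimonious ingroup topology: ((Taxon D,(Taxon Q,Taxon T)),Taxon B).
Taxon Q and Taxon D share a more recent common ancestor with each other than either does with Taxon B, so Taxon B is the least closely related of the three.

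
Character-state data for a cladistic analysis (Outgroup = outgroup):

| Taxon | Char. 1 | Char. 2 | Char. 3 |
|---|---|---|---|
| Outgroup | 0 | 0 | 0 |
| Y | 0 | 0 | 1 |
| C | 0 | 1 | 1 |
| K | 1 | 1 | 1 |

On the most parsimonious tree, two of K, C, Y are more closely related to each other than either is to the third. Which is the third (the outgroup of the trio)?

The outgroup has state '0' for every character, so '1' is the derived state throughout.
Char. 1: derived state '1' in K only — an autapomorphy, so it tells us nothing about relationships among taxa.
Only C and K show the derived state '1' for Char. 2, supporting them as a clade.
Char. 3 (derived state '1') is shared by all ingroup taxa — unites the whole ingroup.
Most parsimonious ingroup topology: (Y,(C,K)).
K and C share a more recent common ancestor with each other than either does with Y, so Y is the least closely related of the three.

Y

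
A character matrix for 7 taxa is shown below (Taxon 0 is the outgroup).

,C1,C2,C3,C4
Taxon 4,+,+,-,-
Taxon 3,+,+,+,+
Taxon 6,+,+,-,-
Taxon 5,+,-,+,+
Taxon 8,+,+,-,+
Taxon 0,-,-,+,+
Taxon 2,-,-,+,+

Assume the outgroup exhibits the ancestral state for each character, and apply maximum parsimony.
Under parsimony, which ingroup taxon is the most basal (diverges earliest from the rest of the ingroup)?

Character polarity is set by the outgroup: the derived state is whichever differs from the outgroup's state, so for C3, C4 the derived state is '-', and for the remaining characters it is '+'.
Only Taxon 3, Taxon 4, Taxon 5, Taxon 6, and Taxon 8 show the derived state '+' for C1, supporting them as a clade.
Only Taxon 3, Taxon 4, Taxon 6, and Taxon 8 show the derived state '+' for C2, supporting them as a clade.
C3: derived state '-' in Taxon 4, Taxon 6, and Taxon 8 only — synapomorphy for {Taxon 4, Taxon 6, Taxon 8}.
Only Taxon 4 and Taxon 6 show the derived state '-' for C4, supporting them as a clade.
Most parsimonious ingroup topology: (((((Taxon 6,Taxon 4),Taxon 8),Taxon 3),Taxon 5),Taxon 2).
Taxon 2 is sister to the clade containing all other ingroup taxa, so it is the earliest-diverging (most basal) ingroup lineage.

Taxon 2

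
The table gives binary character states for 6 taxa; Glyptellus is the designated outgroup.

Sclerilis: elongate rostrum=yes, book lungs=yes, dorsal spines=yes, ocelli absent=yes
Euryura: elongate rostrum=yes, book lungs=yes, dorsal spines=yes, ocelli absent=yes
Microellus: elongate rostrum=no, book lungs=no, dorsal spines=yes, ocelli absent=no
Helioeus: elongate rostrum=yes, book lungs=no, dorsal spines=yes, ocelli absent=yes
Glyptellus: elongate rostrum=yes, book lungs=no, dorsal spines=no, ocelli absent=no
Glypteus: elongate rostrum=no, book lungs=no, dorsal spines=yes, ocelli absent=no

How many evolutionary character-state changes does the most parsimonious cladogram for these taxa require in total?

Character polarity is set by the outgroup: the derived state is whichever differs from the outgroup's state, so for elongate rostrum the derived state is 'no', and for the remaining characters it is 'yes'.
elongate rostrum: derived state 'no' in Glypteus and Microellus only — synapomorphy for {Glypteus, Microellus}.
Only Euryura and Sclerilis show the derived state 'yes' for book lungs, supporting them as a clade.
All ingroup taxa share the derived state 'yes' for dorsal spines; it defines the ingroup but does not resolve relationships within it.
Only Euryura, Helioeus, and Sclerilis show the derived state 'yes' for ocelli absent, supporting them as a clade.
Most parsimonious ingroup topology: ((Helioeus,(Euryura,Sclerilis)),(Microellus,Glypteus)).
Changes per character on this tree: elongate rostrum: 1; book lungs: 1; dorsal spines: 1; ocelli absent: 1.
Total = 4.

4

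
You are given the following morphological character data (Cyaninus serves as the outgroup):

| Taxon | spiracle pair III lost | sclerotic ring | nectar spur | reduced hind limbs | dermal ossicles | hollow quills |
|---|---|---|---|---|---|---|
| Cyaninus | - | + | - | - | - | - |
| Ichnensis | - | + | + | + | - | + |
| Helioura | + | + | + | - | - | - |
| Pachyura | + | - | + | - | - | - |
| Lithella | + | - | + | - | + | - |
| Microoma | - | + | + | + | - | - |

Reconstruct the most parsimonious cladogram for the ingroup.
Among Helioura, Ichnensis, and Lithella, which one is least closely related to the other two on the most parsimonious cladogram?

Character polarity is set by the outgroup: the derived state is whichever differs from the outgroup's state, so for sclerotic ring the derived state is '-', and for the remaining characters it is '+'.
spiracle pair III lost (derived state '+') is shared by Helioura, Lithella, and Pachyura — a synapomorphy uniting that clade.
Only Lithella and Pachyura show the derived state '-' for sclerotic ring, supporting them as a clade.
nectar spur (derived state '+') is shared by all ingroup taxa — unites the whole ingroup.
reduced hind limbs: derived state '+' in Ichnensis and Microoma only — synapomorphy for {Ichnensis, Microoma}.
dermal ossicles (derived state '+') is unique to Lithella (autapomorphy; uninformative for grouping).
hollow quills: derived state '+' in Ichnensis only — an autapomorphy, so it tells us nothing about relationships among taxa.
Most parsimonious ingroup topology: ((Ichnensis,Microoma),(Helioura,(Pachyura,Lithella))).
Helioura and Lithella share a more recent common ancestor with each other than either does with Ichnensis, so Ichnensis is the least closely related of the three.

Ichnensis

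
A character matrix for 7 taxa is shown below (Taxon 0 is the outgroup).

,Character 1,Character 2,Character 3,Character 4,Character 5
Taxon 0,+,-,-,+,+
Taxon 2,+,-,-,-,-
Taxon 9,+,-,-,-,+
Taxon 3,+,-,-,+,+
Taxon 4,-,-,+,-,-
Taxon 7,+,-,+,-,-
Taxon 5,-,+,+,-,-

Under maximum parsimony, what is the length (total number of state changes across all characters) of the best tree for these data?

Character polarity is set by the outgroup: the derived state is whichever differs from the outgroup's state, so for Character 1, Character 4, Character 5 the derived state is '-', and for the remaining characters it is '+'.
Character 1 (derived state '-') is shared by Taxon 4 and Taxon 5 — a synapomorphy uniting that clade.
Character 2 (derived state '+') is unique to Taxon 5 (autapomorphy; uninformative for grouping).
Character 3 (derived state '+') is shared by Taxon 4, Taxon 5, and Taxon 7 — a synapomorphy uniting that clade.
Character 4: derived state '-' in Taxon 2, Taxon 4, Taxon 5, Taxon 7, and Taxon 9 only — synapomorphy for {Taxon 2, Taxon 4, Taxon 5, Taxon 7, Taxon 9}.
Character 5 (derived state '-') is shared by Taxon 2, Taxon 4, Taxon 5, and Taxon 7 — a synapomorphy uniting that clade.
Most parsimonious ingroup topology: (((Taxon 2,((Taxon 4,Taxon 5),Taxon 7)),Taxon 9),Taxon 3).
Changes per character on this tree: Character 1: 1; Character 2: 1; Character 3: 1; Character 4: 1; Character 5: 1.
Total = 5.

5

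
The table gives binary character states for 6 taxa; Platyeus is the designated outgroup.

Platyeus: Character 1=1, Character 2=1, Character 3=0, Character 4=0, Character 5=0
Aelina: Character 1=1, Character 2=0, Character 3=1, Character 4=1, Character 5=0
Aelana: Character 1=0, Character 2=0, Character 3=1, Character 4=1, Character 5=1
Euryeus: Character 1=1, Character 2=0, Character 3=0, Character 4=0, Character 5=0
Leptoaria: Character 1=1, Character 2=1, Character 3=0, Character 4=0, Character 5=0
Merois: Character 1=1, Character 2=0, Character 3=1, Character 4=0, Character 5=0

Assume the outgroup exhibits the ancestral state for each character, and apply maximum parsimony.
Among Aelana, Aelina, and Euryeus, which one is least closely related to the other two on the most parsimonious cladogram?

Euryeus

Character polarity is set by the outgroup: the derived state is whichever differs from the outgroup's state, so for Character 1, Character 2 the derived state is '0', and for the remaining characters it is '1'.
Character 1 (derived state '0') is unique to Aelana (autapomorphy; uninformative for grouping).
Character 2: derived state '0' in Aelana, Aelina, Euryeus, and Merois only — synapomorphy for {Aelana, Aelina, Euryeus, Merois}.
Character 3: derived state '1' in Aelana, Aelina, and Merois only — synapomorphy for {Aelana, Aelina, Merois}.
Only Aelana and Aelina show the derived state '1' for Character 4, supporting them as a clade.
Character 5 (derived state '1') is unique to Aelana (autapomorphy; uninformative for grouping).
Most parsimonious ingroup topology: ((((Aelina,Aelana),Merois),Euryeus),Leptoaria).
Aelana and Aelina share a more recent common ancestor with each other than either does with Euryeus, so Euryeus is the least closely related of the three.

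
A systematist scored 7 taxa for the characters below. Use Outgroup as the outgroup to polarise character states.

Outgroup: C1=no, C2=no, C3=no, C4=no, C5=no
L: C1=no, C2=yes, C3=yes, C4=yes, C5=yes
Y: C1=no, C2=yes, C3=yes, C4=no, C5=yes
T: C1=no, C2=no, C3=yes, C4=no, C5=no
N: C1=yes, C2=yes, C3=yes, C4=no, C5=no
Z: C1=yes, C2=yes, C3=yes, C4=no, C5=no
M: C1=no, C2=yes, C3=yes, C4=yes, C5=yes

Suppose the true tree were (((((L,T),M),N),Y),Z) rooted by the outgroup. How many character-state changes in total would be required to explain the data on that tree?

Map each character onto (((((L,T),M),N),Y),Z) (rooted by Outgroup) and count the minimum state changes it requires (Fitch parsimony):
C1: 2; C2: 2; C3: 1; C4: 2; C5: 3.
Total tree length = 10.

10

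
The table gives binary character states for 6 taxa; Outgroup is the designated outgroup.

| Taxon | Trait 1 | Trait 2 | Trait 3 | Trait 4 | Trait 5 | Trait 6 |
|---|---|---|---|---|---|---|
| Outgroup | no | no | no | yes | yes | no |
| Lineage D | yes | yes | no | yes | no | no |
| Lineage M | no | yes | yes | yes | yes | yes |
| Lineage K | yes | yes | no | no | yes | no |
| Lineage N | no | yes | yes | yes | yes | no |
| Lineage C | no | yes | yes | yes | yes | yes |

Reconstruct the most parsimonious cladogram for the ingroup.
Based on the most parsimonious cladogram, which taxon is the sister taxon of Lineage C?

Lineage M

Character polarity is set by the outgroup: the derived state is whichever differs from the outgroup's state, so for Trait 4, Trait 5 the derived state is 'no', and for the remaining characters it is 'yes'.
Only Lineage D and Lineage K show the derived state 'yes' for Trait 1, supporting them as a clade.
All ingroup taxa share the derived state 'yes' for Trait 2; it defines the ingroup but does not resolve relationships within it.
Only Lineage C, Lineage M, and Lineage N show the derived state 'yes' for Trait 3, supporting them as a clade.
Trait 4 (derived state 'no') is unique to Lineage K (autapomorphy; uninformative for grouping).
Trait 5: derived state 'no' in Lineage D only — an autapomorphy, so it tells us nothing about relationships among taxa.
Trait 6 (derived state 'yes') is shared by Lineage C and Lineage M — a synapomorphy uniting that clade.
Most parsimonious ingroup topology: ((Lineage D,Lineage K),((Lineage M,Lineage C),Lineage N)).
Lineage C and Lineage M form a cherry on this tree, so they are sister taxa.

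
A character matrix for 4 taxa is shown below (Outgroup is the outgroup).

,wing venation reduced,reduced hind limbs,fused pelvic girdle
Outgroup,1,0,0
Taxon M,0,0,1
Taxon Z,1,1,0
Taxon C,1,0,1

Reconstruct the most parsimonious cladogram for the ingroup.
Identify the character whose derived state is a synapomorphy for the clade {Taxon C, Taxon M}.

fused pelvic girdle

Character polarity is set by the outgroup: the derived state is whichever differs from the outgroup's state, so for wing venation reduced the derived state is '0', and for the remaining characters it is '1'.
wing venation reduced (derived state '0') is unique to Taxon M (autapomorphy; uninformative for grouping).
reduced hind limbs: derived state '1' in Taxon Z only — an autapomorphy, so it tells us nothing about relationships among taxa.
fused pelvic girdle (derived state '1') is shared by Taxon C and Taxon M — a synapomorphy uniting that clade.
Most parsimonious ingroup topology: ((Taxon M,Taxon C),Taxon Z).
The clade {Taxon C, Taxon M} is supported by fused pelvic girdle: its derived state '1' occurs in exactly those taxa and in no other taxon (including the outgroup).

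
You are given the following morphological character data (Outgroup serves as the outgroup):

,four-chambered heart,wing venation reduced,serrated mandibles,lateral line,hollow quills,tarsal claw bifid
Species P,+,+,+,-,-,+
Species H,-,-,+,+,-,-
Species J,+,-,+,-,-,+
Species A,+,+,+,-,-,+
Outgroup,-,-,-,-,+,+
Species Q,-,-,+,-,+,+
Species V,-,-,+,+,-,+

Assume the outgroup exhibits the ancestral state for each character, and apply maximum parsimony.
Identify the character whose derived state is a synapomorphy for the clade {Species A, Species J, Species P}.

four-chambered heart

Character polarity is set by the outgroup: the derived state is whichever differs from the outgroup's state, so for hollow quills, tarsal claw bifid the derived state is '-', and for the remaining characters it is '+'.
four-chambered heart: derived state '+' in Species A, Species J, and Species P only — synapomorphy for {Species A, Species J, Species P}.
wing venation reduced: derived state '+' in Species A and Species P only — synapomorphy for {Species A, Species P}.
All ingroup taxa share the derived state '+' for serrated mandibles; it defines the ingroup but does not resolve relationships within it.
lateral line: derived state '+' in Species H and Species V only — synapomorphy for {Species H, Species V}.
Only Species A, Species H, Species J, Species P, and Species V show the derived state '-' for hollow quills, supporting them as a clade.
tarsal claw bifid (derived state '-') is unique to Species H (autapomorphy; uninformative for grouping).
Most parsimonious ingroup topology: ((((Species A,Species P),Species J),(Species V,Species H)),Species Q).
The clade {Species A, Species J, Species P} is supported by four-chambered heart: its derived state '+' occurs in exactly those taxa and in no other taxon (including the outgroup).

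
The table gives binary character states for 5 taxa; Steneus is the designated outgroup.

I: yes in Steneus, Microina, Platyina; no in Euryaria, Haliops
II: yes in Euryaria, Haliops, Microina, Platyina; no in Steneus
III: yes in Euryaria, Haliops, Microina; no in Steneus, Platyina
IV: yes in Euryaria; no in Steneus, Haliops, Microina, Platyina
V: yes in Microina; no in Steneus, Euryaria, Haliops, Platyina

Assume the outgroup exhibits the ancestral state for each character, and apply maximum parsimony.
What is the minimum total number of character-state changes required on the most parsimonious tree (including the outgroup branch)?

Character polarity is set by the outgroup: the derived state is whichever differs from the outgroup's state, so for I the derived state is 'no', and for the remaining characters it is 'yes'.
I: derived state 'no' in Euryaria and Haliops only — synapomorphy for {Euryaria, Haliops}.
II (derived state 'yes') is shared by all ingroup taxa — unites the whole ingroup.
Only Euryaria, Haliops, and Microina show the derived state 'yes' for III, supporting them as a clade.
IV (derived state 'yes') is unique to Euryaria (autapomorphy; uninformative for grouping).
V (derived state 'yes') is unique to Microina (autapomorphy; uninformative for grouping).
Most parsimonious ingroup topology: (((Euryaria,Haliops),Microina),Platyina).
Changes per character on this tree: I: 1; II: 1; III: 1; IV: 1; V: 1.
Total = 5.

5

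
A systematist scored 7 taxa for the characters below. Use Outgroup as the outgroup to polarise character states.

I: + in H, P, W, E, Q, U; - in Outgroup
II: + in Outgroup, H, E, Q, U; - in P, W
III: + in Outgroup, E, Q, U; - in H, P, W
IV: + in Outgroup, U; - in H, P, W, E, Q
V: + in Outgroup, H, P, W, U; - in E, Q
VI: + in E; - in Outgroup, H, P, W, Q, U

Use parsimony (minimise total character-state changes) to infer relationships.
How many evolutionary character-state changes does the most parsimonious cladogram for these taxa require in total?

Character polarity is set by the outgroup: the derived state is whichever differs from the outgroup's state, so for II, III, IV, V the derived state is '-', and for the remaining characters it is '+'.
I (derived state '+') is shared by all ingroup taxa — unites the whole ingroup.
Only P and W show the derived state '-' for II, supporting them as a clade.
III (derived state '-') is shared by H, P, and W — a synapomorphy uniting that clade.
IV: derived state '-' in E, H, P, Q, and W only — synapomorphy for {E, H, P, Q, W}.
V (derived state '-') is shared by E and Q — a synapomorphy uniting that clade.
VI (derived state '+') is unique to E (autapomorphy; uninformative for grouping).
Most parsimonious ingroup topology: (((H,(P,W)),(E,Q)),U).
Changes per character on this tree: I: 1; II: 1; III: 1; IV: 1; V: 1; VI: 1.
Total = 6.

6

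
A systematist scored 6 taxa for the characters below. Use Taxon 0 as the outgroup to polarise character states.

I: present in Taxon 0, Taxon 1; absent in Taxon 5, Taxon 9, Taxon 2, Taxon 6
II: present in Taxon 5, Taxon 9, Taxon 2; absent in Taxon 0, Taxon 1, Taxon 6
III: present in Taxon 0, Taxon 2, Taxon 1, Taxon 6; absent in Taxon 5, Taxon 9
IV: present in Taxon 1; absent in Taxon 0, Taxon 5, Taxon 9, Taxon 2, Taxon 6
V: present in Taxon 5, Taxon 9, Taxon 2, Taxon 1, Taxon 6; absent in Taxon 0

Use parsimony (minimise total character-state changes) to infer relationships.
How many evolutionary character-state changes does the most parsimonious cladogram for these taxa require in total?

5

Character polarity is set by the outgroup: the derived state is whichever differs from the outgroup's state, so for I, III the derived state is 'absent', and for the remaining characters it is 'present'.
I: derived state 'absent' in Taxon 2, Taxon 5, Taxon 6, and Taxon 9 only — synapomorphy for {Taxon 2, Taxon 5, Taxon 6, Taxon 9}.
II: derived state 'present' in Taxon 2, Taxon 5, and Taxon 9 only — synapomorphy for {Taxon 2, Taxon 5, Taxon 9}.
Only Taxon 5 and Taxon 9 show the derived state 'absent' for III, supporting them as a clade.
IV (derived state 'present') is unique to Taxon 1 (autapomorphy; uninformative for grouping).
All ingroup taxa share the derived state 'present' for V; it defines the ingroup but does not resolve relationships within it.
Most parsimonious ingroup topology: ((((Taxon 5,Taxon 9),Taxon 2),Taxon 6),Taxon 1).
Changes per character on this tree: I: 1; II: 1; III: 1; IV: 1; V: 1.
Total = 5.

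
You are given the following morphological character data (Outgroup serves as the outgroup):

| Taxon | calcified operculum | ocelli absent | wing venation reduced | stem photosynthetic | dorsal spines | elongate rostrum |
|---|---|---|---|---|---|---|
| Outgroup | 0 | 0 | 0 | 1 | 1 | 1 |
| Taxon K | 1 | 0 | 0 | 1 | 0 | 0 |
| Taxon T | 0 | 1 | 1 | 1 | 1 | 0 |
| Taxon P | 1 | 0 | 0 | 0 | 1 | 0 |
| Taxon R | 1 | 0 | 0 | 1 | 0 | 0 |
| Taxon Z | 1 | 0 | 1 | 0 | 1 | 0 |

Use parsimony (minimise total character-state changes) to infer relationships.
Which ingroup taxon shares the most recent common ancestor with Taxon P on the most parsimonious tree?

Taxon Z

Character polarity is set by the outgroup: the derived state is whichever differs from the outgroup's state, so for stem photosynthetic, dorsal spines, elongate rostrum the derived state is '0', and for the remaining characters it is '1'.
Only Taxon K, Taxon P, Taxon R, and Taxon Z show the derived state '1' for calcified operculum, supporting them as a clade.
ocelli absent: derived state '1' in Taxon T only — an autapomorphy, so it tells us nothing about relationships among taxa.
wing venation reduced groups Taxon T and Taxon Z, which is incompatible with the clades supported by the remaining characters; treating it as convergent (homoplasy) costs fewer steps than any alternative tree.
Only Taxon P and Taxon Z show the derived state '0' for stem photosynthetic, supporting them as a clade.
dorsal spines: derived state '0' in Taxon K and Taxon R only — synapomorphy for {Taxon K, Taxon R}.
elongate rostrum (derived state '0') is shared by all ingroup taxa — unites the whole ingroup.
Most parsimonious ingroup topology: (((Taxon K,Taxon R),(Taxon P,Taxon Z)),Taxon T).
Taxon P and Taxon Z form a cherry on this tree, so they are sister taxa.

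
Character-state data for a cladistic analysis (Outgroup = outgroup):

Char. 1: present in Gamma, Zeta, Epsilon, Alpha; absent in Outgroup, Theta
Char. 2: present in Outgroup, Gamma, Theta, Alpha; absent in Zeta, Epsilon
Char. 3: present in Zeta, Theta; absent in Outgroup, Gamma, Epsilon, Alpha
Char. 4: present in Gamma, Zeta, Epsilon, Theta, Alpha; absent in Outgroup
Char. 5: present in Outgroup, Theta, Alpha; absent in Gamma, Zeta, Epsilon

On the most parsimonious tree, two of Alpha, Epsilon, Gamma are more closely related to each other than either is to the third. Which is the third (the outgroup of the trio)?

Alpha

Character polarity is set by the outgroup: the derived state is whichever differs from the outgroup's state, so for Char. 2, Char. 5 the derived state is 'absent', and for the remaining characters it is 'present'.
Char. 1: derived state 'present' in Alpha, Epsilon, Gamma, and Zeta only — synapomorphy for {Alpha, Epsilon, Gamma, Zeta}.
Char. 2: derived state 'absent' in Epsilon and Zeta only — synapomorphy for {Epsilon, Zeta}.
Char. 3 groups Theta and Zeta, which is incompatible with the clades supported by the remaining characters; treating it as convergent (homoplasy) costs fewer steps than any alternative tree.
Char. 4 (derived state 'present') is shared by all ingroup taxa — unites the whole ingroup.
Only Epsilon, Gamma, and Zeta show the derived state 'absent' for Char. 5, supporting them as a clade.
Most parsimonious ingroup topology: (((Gamma,(Zeta,Epsilon)),Alpha),Theta).
Epsilon and Gamma share a more recent common ancestor with each other than either does with Alpha, so Alpha is the least closely related of the three.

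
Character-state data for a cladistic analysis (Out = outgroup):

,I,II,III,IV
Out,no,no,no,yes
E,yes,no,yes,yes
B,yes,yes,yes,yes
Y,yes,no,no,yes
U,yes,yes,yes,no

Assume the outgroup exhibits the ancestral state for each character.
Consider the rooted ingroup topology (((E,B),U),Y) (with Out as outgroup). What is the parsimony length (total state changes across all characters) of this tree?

Map each character onto (((E,B),U),Y) (rooted by Out) and count the minimum state changes it requires (Fitch parsimony):
I: 1; II: 2; III: 1; IV: 1.
Total tree length = 5.

5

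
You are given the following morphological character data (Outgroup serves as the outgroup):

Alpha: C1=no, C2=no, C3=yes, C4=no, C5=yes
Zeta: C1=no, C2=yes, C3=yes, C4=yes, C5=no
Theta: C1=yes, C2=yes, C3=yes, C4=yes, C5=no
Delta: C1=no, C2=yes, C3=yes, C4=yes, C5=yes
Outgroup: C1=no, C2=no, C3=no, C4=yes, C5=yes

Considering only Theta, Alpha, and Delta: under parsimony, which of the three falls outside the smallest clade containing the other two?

Alpha

Character polarity is set by the outgroup: the derived state is whichever differs from the outgroup's state, so for C4, C5 the derived state is 'no', and for the remaining characters it is 'yes'.
C1 (derived state 'yes') is unique to Theta (autapomorphy; uninformative for grouping).
Only Delta, Theta, and Zeta show the derived state 'yes' for C2, supporting them as a clade.
All ingroup taxa share the derived state 'yes' for C3; it defines the ingroup but does not resolve relationships within it.
C4 (derived state 'no') is unique to Alpha (autapomorphy; uninformative for grouping).
C5 (derived state 'no') is shared by Theta and Zeta — a synapomorphy uniting that clade.
Most parsimonious ingroup topology: (((Zeta,Theta),Delta),Alpha).
Delta and Theta share a more recent common ancestor with each other than either does with Alpha, so Alpha is the least closely related of the three.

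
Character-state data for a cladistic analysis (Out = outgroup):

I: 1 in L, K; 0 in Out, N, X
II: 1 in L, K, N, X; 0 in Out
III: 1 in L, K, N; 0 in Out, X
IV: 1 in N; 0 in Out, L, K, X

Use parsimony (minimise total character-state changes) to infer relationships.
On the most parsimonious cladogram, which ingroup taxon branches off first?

The outgroup has state '0' for every character, so '1' is the derived state throughout.
I: derived state '1' in K and L only — synapomorphy for {K, L}.
All ingroup taxa share the derived state '1' for II; it defines the ingroup but does not resolve relationships within it.
III (derived state '1') is shared by K, L, and N — a synapomorphy uniting that clade.
IV: derived state '1' in N only — an autapomorphy, so it tells us nothing about relationships among taxa.
Most parsimonious ingroup topology: (((L,K),N),X).
X is sister to the clade containing all other ingroup taxa, so it is the earliest-diverging (most basal) ingroup lineage.

X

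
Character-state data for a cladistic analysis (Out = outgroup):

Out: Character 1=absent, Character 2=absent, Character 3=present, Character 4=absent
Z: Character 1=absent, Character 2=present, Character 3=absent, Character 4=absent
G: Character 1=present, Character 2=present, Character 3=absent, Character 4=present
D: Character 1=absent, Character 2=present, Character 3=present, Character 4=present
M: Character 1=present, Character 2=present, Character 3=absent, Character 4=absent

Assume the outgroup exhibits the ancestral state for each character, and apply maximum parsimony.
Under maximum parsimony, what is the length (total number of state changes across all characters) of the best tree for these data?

5

Character polarity is set by the outgroup: the derived state is whichever differs from the outgroup's state, so for Character 3 the derived state is 'absent', and for the remaining characters it is 'present'.
Character 1: derived state 'present' in G and M only — synapomorphy for {G, M}.
Character 2 (derived state 'present') is shared by all ingroup taxa — unites the whole ingroup.
Only G, M, and Z show the derived state 'absent' for Character 3, supporting them as a clade.
Character 4 (state 'present') occurs in D and G but conflicts with the nesting implied by the other characters — most parsimoniously interpreted as homoplasy.
Most parsimonious ingroup topology: ((Z,(G,M)),D).
Changes per character on this tree: Character 1: 1; Character 2: 1; Character 3: 1; Character 4: 2.
Total = 5.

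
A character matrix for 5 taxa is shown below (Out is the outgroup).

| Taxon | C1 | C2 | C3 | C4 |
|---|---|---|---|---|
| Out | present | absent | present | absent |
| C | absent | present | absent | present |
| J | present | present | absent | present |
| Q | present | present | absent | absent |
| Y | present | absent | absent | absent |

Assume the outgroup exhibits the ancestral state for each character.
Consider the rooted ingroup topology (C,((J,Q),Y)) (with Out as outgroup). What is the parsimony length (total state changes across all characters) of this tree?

Map each character onto (C,((J,Q),Y)) (rooted by Out) and count the minimum state changes it requires (Fitch parsimony):
C1: 1; C2: 2; C3: 1; C4: 2.
Total tree length = 6.

6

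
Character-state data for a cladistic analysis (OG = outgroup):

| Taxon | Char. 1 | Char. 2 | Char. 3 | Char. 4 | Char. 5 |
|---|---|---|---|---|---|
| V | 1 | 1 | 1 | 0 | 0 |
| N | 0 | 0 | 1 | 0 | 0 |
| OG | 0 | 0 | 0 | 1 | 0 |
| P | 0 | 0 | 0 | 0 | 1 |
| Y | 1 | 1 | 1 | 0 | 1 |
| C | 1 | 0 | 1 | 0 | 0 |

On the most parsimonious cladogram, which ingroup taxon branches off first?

Character polarity is set by the outgroup: the derived state is whichever differs from the outgroup's state, so for Char. 4 the derived state is '0', and for the remaining characters it is '1'.
Char. 1 (derived state '1') is shared by C, V, and Y — a synapomorphy uniting that clade.
Only V and Y show the derived state '1' for Char. 2, supporting them as a clade.
Char. 3 (derived state '1') is shared by C, N, V, and Y — a synapomorphy uniting that clade.
Char. 4 (derived state '0') is shared by all ingroup taxa — unites the whole ingroup.
Char. 5 groups P and Y, which is incompatible with the clades supported by the remaining characters; treating it as convergent (homoplasy) costs fewer steps than any alternative tree.
Most parsimonious ingroup topology: ((((Y,V),C),N),P).
P is sister to the clade containing all other ingroup taxa, so it is the earliest-diverging (most basal) ingroup lineage.

P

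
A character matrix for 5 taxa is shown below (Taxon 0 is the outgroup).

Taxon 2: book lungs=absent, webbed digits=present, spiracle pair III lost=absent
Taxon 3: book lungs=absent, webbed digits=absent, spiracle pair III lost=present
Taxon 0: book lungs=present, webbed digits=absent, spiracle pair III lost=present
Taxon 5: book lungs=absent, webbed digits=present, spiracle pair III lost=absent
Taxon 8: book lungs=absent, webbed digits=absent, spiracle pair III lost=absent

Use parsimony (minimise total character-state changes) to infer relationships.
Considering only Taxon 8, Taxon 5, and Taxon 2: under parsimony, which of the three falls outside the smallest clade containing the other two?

Character polarity is set by the outgroup: the derived state is whichever differs from the outgroup's state, so for book lungs, spiracle pair III lost the derived state is 'absent', and for the remaining characters it is 'present'.
All ingroup taxa share the derived state 'absent' for book lungs; it defines the ingroup but does not resolve relationships within it.
Only Taxon 2 and Taxon 5 show the derived state 'present' for webbed digits, supporting them as a clade.
spiracle pair III lost (derived state 'absent') is shared by Taxon 2, Taxon 5, and Taxon 8 — a synapomorphy uniting that clade.
Most parsimonious ingroup topology: (Taxon 3,((Taxon 5,Taxon 2),Taxon 8)).
Taxon 2 and Taxon 5 share a more recent common ancestor with each other than either does with Taxon 8, so Taxon 8 is the least closely related of the three.

Taxon 8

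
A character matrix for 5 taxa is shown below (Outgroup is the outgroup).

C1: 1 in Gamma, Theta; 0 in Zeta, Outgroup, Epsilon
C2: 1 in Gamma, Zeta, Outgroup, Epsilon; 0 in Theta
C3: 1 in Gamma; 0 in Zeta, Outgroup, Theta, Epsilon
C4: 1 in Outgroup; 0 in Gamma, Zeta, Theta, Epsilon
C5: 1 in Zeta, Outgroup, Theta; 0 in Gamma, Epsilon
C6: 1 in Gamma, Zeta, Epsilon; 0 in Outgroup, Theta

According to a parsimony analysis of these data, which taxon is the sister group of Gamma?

Character polarity is set by the outgroup: the derived state is whichever differs from the outgroup's state, so for C2, C4, C5 the derived state is '0', and for the remaining characters it is '1'.
C1 (state '1') occurs in Gamma and Theta but conflicts with the nesting implied by the other characters — most parsimoniously interpreted as homoplasy.
C2: derived state '0' in Theta only — an autapomorphy, so it tells us nothing about relationships among taxa.
C3: derived state '1' in Gamma only — an autapomorphy, so it tells us nothing about relationships among taxa.
C4 (derived state '0') is shared by all ingroup taxa — unites the whole ingroup.
C5: derived state '0' in Epsilon and Gamma only — synapomorphy for {Epsilon, Gamma}.
C6: derived state '1' in Epsilon, Gamma, and Zeta only — synapomorphy for {Epsilon, Gamma, Zeta}.
Most parsimonious ingroup topology: ((Zeta,(Gamma,Epsilon)),Theta).
Gamma and Epsilon form a cherry on this tree, so they are sister taxa.

Epsilon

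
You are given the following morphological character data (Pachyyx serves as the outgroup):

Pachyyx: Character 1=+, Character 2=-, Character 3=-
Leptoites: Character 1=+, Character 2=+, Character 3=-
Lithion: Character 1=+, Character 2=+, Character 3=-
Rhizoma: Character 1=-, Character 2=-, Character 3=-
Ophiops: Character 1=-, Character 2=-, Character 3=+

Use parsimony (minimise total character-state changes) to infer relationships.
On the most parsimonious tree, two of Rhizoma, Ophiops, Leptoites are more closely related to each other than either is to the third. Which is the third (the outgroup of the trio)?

Leptoites

Character polarity is set by the outgroup: the derived state is whichever differs from the outgroup's state, so for Character 1 the derived state is '-', and for the remaining characters it is '+'.
Character 1: derived state '-' in Ophiops and Rhizoma only — synapomorphy for {Ophiops, Rhizoma}.
Only Leptoites and Lithion show the derived state '+' for Character 2, supporting them as a clade.
Character 3 (derived state '+') is unique to Ophiops (autapomorphy; uninformative for grouping).
Most parsimonious ingroup topology: ((Leptoites,Lithion),(Rhizoma,Ophiops)).
Rhizoma and Ophiops share a more recent common ancestor with each other than either does with Leptoites, so Leptoites is the least closely related of the three.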